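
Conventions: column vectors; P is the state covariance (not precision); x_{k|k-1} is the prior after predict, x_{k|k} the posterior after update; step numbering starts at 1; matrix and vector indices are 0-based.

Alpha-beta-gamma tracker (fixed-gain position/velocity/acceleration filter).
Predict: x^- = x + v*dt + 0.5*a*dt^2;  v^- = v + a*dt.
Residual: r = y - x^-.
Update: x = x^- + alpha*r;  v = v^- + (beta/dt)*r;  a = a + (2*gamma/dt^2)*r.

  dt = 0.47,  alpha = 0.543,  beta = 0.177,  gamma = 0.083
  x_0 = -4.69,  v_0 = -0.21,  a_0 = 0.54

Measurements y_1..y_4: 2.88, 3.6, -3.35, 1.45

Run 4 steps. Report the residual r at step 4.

resid = -2.8985

step 1: x_pred=-4.7291  r=7.6091  x^+=-0.5973  v^+=2.9093  a^+=6.2580
step 2: x_pred=1.4612  r=2.1388  x^+=2.6226  v^+=6.6560  a^+=7.8652
step 3: x_pred=6.6196  r=-9.9696  x^+=1.2061  v^+=6.5982  a^+=0.3733
step 4: x_pred=4.3485  r=-2.8985  x^+=2.7746  v^+=5.6821  a^+=-1.8048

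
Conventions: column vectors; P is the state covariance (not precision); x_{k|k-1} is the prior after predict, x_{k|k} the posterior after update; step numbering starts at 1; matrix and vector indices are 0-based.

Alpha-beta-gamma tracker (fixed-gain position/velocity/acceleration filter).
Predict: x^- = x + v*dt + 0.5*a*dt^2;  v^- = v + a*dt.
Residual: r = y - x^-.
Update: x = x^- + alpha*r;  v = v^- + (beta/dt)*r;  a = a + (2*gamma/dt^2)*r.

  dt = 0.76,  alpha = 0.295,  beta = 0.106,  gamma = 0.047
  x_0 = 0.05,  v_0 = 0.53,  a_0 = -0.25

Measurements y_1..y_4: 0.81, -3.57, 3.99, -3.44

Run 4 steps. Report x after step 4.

step 1: x_pred=0.3806  r=0.4294  x^+=0.5073  v^+=0.3999  a^+=-0.1801
step 2: x_pred=0.7592  r=-4.3292  x^+=-0.5179  v^+=-0.3408  a^+=-0.8847
step 3: x_pred=-1.0324  r=5.0224  x^+=0.4492  v^+=-0.3126  a^+=-0.0673
step 4: x_pred=0.1921  r=-3.6321  x^+=-0.8793  v^+=-0.8704  a^+=-0.6584

x_post = -0.8793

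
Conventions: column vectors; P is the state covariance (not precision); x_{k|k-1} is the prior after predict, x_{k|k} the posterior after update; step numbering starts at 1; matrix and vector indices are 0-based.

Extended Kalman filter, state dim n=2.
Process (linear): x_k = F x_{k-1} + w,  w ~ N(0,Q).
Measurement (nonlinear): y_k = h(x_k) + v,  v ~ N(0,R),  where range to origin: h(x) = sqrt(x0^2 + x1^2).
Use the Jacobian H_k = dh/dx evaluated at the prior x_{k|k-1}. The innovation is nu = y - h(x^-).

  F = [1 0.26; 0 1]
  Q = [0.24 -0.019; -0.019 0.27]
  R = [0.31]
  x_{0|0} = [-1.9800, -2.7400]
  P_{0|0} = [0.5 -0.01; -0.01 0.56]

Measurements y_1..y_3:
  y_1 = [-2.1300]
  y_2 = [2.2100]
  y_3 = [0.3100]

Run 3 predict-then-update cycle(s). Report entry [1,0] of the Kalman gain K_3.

K[1,0] = 0.4862

step 1: x^-=[-2.6924, -2.7400]  P^-=[0.7727 0.1166; 0.1166 0.8300]  H_jac=[-0.7009 -0.7133]  S=[1.2284]  K=[-0.5086; -0.5485]  nu=[-5.9714]  x^+=[0.3444, 0.5351]  P^+=[0.4550 -0.2260; -0.2260 0.4605]
step 2: x^-=[0.4835, 0.5351]  P^-=[0.6086 -0.1253; -0.1253 0.7305]  H_jac=[0.6704 0.7420]  S=[0.8610]  K=[0.3659; 0.5319]  nu=[1.4888]  x^+=[1.0282, 1.3271]  P^+=[0.4933 -0.2929; -0.2929 0.4869]
step 3: x^-=[1.3732, 1.3271]  P^-=[0.6139 -0.1853; -0.1853 0.7569]  H_jac=[0.7191 0.6949]  S=[0.8078]  K=[0.3871; 0.4862]  nu=[-1.5997]  x^+=[0.7540, 0.5493]  P^+=[0.4929 -0.3373; -0.3373 0.5659]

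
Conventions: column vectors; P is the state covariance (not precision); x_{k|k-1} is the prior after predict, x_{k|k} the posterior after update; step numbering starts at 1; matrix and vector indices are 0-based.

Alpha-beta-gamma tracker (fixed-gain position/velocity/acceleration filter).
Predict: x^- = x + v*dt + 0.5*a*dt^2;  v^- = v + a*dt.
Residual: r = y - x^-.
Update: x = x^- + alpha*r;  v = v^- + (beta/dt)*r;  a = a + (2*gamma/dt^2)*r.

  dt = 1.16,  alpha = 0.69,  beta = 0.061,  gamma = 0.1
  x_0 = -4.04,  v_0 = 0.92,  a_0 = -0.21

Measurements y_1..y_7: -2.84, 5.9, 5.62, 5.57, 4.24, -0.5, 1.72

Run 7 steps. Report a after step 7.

a_post = -2.3812

step 1: x_pred=-3.1141  r=0.2741  x^+=-2.9250  v^+=0.6908  a^+=-0.1693
step 2: x_pred=-2.2375  r=8.1375  x^+=3.3774  v^+=0.9224  a^+=1.0402
step 3: x_pred=5.1472  r=0.4728  x^+=5.4734  v^+=2.1539  a^+=1.1105
step 4: x_pred=8.7191  r=-3.1491  x^+=6.5462  v^+=3.2765  a^+=0.6424
step 5: x_pred=10.7792  r=-6.5392  x^+=6.2672  v^+=3.6779  a^+=-0.3295
step 6: x_pred=10.3118  r=-10.8118  x^+=2.8517  v^+=2.7271  a^+=-1.9365
step 7: x_pred=4.7122  r=-2.9922  x^+=2.6476  v^+=0.3234  a^+=-2.3812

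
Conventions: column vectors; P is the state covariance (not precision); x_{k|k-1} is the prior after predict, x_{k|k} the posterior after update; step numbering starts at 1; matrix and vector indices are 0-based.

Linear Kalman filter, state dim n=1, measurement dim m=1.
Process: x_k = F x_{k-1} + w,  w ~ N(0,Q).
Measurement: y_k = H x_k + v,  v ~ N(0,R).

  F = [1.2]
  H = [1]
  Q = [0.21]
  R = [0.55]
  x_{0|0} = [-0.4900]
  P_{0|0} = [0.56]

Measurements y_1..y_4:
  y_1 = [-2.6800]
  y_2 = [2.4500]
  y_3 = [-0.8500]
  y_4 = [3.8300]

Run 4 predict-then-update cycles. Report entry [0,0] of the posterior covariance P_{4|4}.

step 1: x^-=[-0.5880]  P^-=[1.0164]  S=[1.5664]  K=[0.6489]  nu=[-2.0920]  x^+=[-1.9454]  P^+=[0.3569]
step 2: x^-=[-2.3345]  P^-=[0.7239]  S=[1.2739]  K=[0.5683]  nu=[4.7845]  x^+=[0.3843]  P^+=[0.3125]
step 3: x^-=[0.4612]  P^-=[0.6601]  S=[1.2101]  K=[0.5455]  nu=[-1.3112]  x^+=[-0.2540]  P^+=[0.3000]
step 4: x^-=[-0.3048]  P^-=[0.6420]  S=[1.1920]  K=[0.5386]  nu=[4.1348]  x^+=[1.9222]  P^+=[0.2962]

P_post[0,0] = 0.2962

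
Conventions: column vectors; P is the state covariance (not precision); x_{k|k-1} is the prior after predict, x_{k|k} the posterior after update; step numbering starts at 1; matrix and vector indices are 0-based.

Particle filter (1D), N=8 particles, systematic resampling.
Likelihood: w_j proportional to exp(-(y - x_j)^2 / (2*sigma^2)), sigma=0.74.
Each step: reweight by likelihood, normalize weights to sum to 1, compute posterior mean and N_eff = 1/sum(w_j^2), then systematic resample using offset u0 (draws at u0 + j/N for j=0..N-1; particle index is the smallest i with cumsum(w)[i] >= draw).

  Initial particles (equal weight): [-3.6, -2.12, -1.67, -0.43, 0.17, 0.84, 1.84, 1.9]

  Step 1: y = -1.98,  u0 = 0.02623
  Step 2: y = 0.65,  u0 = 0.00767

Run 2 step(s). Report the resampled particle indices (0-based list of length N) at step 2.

step 1: w=[0.0430, 0.4642, 0.4328, 0.0527, 0.0069, 0.0003, 0.0000, 0.0000]  mean=-1.8830  Neff=2.4541  idx=[0, 1, 1, 1, 2, 2, 2, 2]
step 2: w=[0.0000, 0.0283, 0.0283, 0.0283, 0.2288, 0.2288, 0.2288, 0.2288]  mean=-1.7082  Neff=4.7214  idx=[1, 4, 4, 5, 5, 6, 6, 7]

resampled_idx = [1, 4, 4, 5, 5, 6, 6, 7]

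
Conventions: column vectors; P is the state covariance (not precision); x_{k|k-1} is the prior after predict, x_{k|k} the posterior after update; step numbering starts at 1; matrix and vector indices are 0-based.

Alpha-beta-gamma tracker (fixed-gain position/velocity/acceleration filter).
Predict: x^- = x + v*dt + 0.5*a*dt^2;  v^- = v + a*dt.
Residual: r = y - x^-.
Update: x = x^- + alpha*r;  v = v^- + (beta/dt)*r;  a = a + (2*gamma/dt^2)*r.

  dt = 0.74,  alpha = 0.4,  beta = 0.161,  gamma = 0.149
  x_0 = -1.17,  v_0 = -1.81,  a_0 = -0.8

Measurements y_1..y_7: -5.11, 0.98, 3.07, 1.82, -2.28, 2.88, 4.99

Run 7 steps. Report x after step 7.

step 1: x_pred=-2.7284  r=-2.3816  x^+=-3.6811  v^+=-2.9202  a^+=-2.0960
step 2: x_pred=-6.4159  r=7.3959  x^+=-3.4575  v^+=-2.8621  a^+=1.9288
step 3: x_pred=-5.0474  r=8.1174  x^+=-1.8004  v^+=0.3312  a^+=6.3462
step 4: x_pred=0.1823  r=1.6377  x^+=0.8374  v^+=5.3837  a^+=7.2374
step 5: x_pred=6.8029  r=-9.0829  x^+=3.1698  v^+=8.7633  a^+=2.2946
step 6: x_pred=10.2828  r=-7.4028  x^+=7.3217  v^+=8.8506  a^+=-1.7340
step 7: x_pred=13.3964  r=-8.4064  x^+=10.0338  v^+=5.7385  a^+=-6.3087

x_post = 10.0338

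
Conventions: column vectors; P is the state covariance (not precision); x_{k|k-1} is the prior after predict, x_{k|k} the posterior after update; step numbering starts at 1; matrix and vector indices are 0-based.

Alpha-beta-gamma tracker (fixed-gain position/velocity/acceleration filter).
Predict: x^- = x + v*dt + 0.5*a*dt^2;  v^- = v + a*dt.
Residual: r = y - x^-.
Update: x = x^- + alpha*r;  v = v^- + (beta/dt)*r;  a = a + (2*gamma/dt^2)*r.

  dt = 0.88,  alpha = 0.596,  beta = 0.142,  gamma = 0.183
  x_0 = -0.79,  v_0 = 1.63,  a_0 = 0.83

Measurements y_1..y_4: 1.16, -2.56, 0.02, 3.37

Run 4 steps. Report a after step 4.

a_post = -0.7740

step 1: x_pred=0.9658  r=0.1942  x^+=1.0815  v^+=2.3917  a^+=0.9218
step 2: x_pred=3.5432  r=-6.1032  x^+=-0.0943  v^+=2.2181  a^+=-1.9627
step 3: x_pred=1.0976  r=-1.0776  x^+=0.4554  v^+=0.3170  a^+=-2.4720
step 4: x_pred=-0.2228  r=3.5928  x^+=1.9185  v^+=-1.2786  a^+=-0.7740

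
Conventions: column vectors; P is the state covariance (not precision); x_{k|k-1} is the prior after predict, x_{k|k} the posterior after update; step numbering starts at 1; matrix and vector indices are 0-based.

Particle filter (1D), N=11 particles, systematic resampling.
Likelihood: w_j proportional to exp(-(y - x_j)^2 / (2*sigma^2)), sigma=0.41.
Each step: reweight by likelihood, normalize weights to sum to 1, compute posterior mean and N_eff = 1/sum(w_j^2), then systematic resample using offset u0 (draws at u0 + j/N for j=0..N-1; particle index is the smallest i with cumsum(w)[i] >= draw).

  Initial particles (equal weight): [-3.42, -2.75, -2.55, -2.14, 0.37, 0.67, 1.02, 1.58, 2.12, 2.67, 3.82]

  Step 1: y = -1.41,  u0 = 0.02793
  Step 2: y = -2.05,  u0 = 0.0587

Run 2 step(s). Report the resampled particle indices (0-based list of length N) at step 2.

step 1: w=[0.0000, 0.0208, 0.0908, 0.8881, 0.0003, 0.0000, 0.0000, 0.0000, 0.0000, 0.0000, 0.0000]  mean=-2.1890  Neff=1.2542  idx=[2, 3, 3, 3, 3, 3, 3, 3, 3, 3, 3]
step 2: w=[0.0464, 0.0954, 0.0954, 0.0954, 0.0954, 0.0954, 0.0954, 0.0954, 0.0954, 0.0954, 0.0954]  mean=-2.1590  Neff=10.7429  idx=[1, 2, 3, 3, 4, 5, 6, 7, 8, 9, 10]

resampled_idx = [1, 2, 3, 3, 4, 5, 6, 7, 8, 9, 10]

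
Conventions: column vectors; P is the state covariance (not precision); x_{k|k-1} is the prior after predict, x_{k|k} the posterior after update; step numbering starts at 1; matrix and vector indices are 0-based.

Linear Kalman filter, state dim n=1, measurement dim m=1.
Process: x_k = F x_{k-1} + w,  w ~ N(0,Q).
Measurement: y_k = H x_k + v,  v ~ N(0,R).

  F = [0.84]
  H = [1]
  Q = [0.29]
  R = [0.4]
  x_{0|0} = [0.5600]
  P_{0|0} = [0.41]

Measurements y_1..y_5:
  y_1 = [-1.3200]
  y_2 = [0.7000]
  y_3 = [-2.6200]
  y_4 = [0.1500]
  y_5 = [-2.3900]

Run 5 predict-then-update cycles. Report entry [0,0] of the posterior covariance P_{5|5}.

step 1: x^-=[0.4704]  P^-=[0.5793]  S=[0.9793]  K=[0.5915]  nu=[-1.7904]  x^+=[-0.5887]  P^+=[0.2366]
step 2: x^-=[-0.4945]  P^-=[0.4570]  S=[0.8570]  K=[0.5332]  nu=[1.1945]  x^+=[0.1424]  P^+=[0.2133]
step 3: x^-=[0.1197]  P^-=[0.4405]  S=[0.8405]  K=[0.5241]  nu=[-2.7397]  x^+=[-1.3162]  P^+=[0.2096]
step 4: x^-=[-1.1056]  P^-=[0.4379]  S=[0.8379]  K=[0.5226]  nu=[1.2556]  x^+=[-0.4494]  P^+=[0.2091]
step 5: x^-=[-0.3775]  P^-=[0.4375]  S=[0.8375]  K=[0.5224]  nu=[-2.0125]  x^+=[-1.4288]  P^+=[0.2090]

P_post[0,0] = 0.2090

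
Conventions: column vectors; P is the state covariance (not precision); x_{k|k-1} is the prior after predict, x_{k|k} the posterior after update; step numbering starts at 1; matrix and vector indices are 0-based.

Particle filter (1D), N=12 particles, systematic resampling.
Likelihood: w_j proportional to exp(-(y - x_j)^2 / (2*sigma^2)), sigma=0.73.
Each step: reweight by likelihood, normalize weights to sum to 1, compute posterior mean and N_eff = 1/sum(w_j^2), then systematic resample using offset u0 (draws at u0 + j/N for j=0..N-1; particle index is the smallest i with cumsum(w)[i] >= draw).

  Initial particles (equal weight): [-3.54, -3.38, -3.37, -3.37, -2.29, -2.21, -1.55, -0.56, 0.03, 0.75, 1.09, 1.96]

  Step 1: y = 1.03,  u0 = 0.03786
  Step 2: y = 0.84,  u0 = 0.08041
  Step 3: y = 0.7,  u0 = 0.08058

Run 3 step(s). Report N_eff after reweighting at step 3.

step 1: w=[0.0000, 0.0000, 0.0000, 0.0000, 0.0000, 0.0000, 0.0007, 0.0327, 0.1370, 0.3252, 0.3489, 0.1555]  mean=0.9137  Neff=3.6829  idx=[8, 8, 9, 9, 9, 9, 10, 10, 10, 10, 11, 11]
step 2: w=[0.0572, 0.0572, 0.1051, 0.1051, 0.1051, 0.1051, 0.0999, 0.0999, 0.0999, 0.0999, 0.0327, 0.0327]  mean=0.8825  Neff=10.7720  idx=[1, 2, 3, 4, 4, 5, 6, 7, 8, 8, 9, 11]
step 3: w=[0.0643, 0.0978, 0.0978, 0.0978, 0.0978, 0.0978, 0.0850, 0.0850, 0.0850, 0.0850, 0.0850, 0.0221]  mean=0.8749  Neff=11.2995  idx=[1, 2, 2, 3, 4, 5, 6, 7, 8, 9, 10, 11]

N_eff = 11.2995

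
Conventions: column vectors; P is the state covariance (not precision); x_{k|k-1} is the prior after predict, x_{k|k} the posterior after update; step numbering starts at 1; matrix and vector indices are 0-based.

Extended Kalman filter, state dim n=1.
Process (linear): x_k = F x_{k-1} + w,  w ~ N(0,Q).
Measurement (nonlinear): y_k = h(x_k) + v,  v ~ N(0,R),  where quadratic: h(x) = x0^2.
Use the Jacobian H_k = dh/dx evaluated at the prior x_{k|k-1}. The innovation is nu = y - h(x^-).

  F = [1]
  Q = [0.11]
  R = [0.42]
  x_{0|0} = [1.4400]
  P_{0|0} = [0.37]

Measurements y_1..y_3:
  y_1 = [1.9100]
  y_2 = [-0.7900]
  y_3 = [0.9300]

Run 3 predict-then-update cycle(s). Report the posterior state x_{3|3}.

step 1: x^-=[1.4400]  P^-=[0.4800]  H_jac=[2.8800]  S=[4.4013]  K=[0.3141]  nu=[-0.1636]  x^+=[1.3886]  P^+=[0.0458]
step 2: x^-=[1.3886]  P^-=[0.1558]  H_jac=[2.7772]  S=[1.6217]  K=[0.2668]  nu=[-2.7183]  x^+=[0.6633]  P^+=[0.0404]
step 3: x^-=[0.6633]  P^-=[0.1504]  H_jac=[1.3267]  S=[0.6846]  K=[0.2914]  nu=[0.4900]  x^+=[0.8061]  P^+=[0.0922]

x_post = [0.8061]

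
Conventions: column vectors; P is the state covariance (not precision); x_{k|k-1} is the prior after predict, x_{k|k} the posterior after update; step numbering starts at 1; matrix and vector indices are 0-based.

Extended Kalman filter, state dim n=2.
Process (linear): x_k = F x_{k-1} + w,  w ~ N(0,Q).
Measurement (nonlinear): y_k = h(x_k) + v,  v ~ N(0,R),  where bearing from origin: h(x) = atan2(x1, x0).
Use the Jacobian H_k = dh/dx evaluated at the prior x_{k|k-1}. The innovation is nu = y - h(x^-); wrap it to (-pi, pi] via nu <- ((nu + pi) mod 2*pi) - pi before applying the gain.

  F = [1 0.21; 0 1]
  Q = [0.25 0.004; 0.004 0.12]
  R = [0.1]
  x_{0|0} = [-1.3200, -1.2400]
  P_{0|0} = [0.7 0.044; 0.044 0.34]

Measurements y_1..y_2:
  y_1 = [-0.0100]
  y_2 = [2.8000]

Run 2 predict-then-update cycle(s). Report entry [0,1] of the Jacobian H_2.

H_jac[0,1] = 0.0673

step 1: x^-=[-1.5804, -1.2400]  P^-=[0.9835 0.1194; 0.1194 0.4600]  H_jac=[0.3073 -0.3916]  S=[0.2347]  K=[1.0885; -0.6113]  nu=[2.4663]  x^+=[1.1041, -2.7477]  P^+=[0.7054 0.2756; 0.2756 0.3723]
step 2: x^-=[0.5271, -2.7477]  P^-=[1.0876 0.3577; 0.3577 0.4923]  H_jac=[0.3510 0.0673]  S=[0.2532]  K=[1.6032; 0.6270]  nu=[-2.1019]  x^+=[-2.8427, -4.0656]  P^+=[0.4369 0.1033; 0.1033 0.3928]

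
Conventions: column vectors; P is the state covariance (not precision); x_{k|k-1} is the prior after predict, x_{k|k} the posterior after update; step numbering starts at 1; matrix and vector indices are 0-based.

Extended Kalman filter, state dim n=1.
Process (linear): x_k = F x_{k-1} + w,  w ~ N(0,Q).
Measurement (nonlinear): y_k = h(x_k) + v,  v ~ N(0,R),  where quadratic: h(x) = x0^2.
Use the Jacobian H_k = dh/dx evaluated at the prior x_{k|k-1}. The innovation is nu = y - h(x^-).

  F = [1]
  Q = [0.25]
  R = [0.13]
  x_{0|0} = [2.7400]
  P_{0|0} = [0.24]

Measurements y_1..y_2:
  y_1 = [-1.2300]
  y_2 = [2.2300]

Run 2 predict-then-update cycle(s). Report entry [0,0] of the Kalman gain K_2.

K[0,0] = 0.3938

step 1: x^-=[2.7400]  P^-=[0.4900]  H_jac=[5.4800]  S=[14.8449]  K=[0.1809]  nu=[-8.7376]  x^+=[1.1595]  P^+=[0.0043]
step 2: x^-=[1.1595]  P^-=[0.2543]  H_jac=[2.3190]  S=[1.4975]  K=[0.3938]  nu=[0.8855]  x^+=[1.5082]  P^+=[0.0221]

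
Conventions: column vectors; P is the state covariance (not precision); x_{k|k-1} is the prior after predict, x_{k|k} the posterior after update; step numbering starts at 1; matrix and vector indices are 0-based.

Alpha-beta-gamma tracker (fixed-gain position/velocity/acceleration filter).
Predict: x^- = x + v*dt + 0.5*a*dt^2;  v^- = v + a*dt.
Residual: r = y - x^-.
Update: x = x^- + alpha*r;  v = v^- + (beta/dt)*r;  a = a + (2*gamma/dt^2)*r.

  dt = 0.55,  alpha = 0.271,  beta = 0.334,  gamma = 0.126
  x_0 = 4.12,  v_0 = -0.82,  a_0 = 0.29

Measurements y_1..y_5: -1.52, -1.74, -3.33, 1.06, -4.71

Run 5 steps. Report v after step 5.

v_post = 1.5573

step 1: x_pred=3.7129  r=-5.2329  x^+=2.2948  v^+=-3.8383  a^+=-4.0693
step 2: x_pred=-0.4318  r=-1.3082  x^+=-0.7863  v^+=-6.8708  a^+=-5.1591
step 3: x_pred=-5.3456  r=2.0156  x^+=-4.7994  v^+=-8.4843  a^+=-3.4800
step 4: x_pred=-9.9921  r=11.0521  x^+=-6.9970  v^+=-3.6867  a^+=5.7270
step 5: x_pred=-8.1585  r=3.4485  x^+=-7.2239  v^+=1.5573  a^+=8.5998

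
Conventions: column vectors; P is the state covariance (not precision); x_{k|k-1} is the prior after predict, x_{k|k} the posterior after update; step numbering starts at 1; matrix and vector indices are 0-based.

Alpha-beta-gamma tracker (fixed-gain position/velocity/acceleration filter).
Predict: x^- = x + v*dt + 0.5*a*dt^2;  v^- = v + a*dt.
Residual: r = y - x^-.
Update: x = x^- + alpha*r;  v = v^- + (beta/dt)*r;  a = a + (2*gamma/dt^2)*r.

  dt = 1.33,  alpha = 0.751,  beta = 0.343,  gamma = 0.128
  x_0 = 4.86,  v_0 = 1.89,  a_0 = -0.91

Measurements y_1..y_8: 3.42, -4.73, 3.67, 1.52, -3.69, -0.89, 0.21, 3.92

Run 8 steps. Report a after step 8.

step 1: x_pred=6.5689  r=-3.1489  x^+=4.2041  v^+=-0.1324  a^+=-1.3657
step 2: x_pred=2.8201  r=-7.5501  x^+=-2.8500  v^+=-3.8959  a^+=-2.4584
step 3: x_pred=-10.2059  r=13.8759  x^+=0.2149  v^+=-3.5870  a^+=-0.4502
step 4: x_pred=-4.9540  r=6.4740  x^+=-0.0920  v^+=-2.5162  a^+=0.4867
step 5: x_pred=-3.0081  r=-0.6819  x^+=-3.5202  v^+=-2.0447  a^+=0.3880
step 6: x_pred=-5.8965  r=5.0065  x^+=-2.1366  v^+=-0.2375  a^+=1.1126
step 7: x_pred=-1.4685  r=1.6785  x^+=-0.2079  v^+=1.6751  a^+=1.3555
step 8: x_pred=3.2188  r=0.7012  x^+=3.7454  v^+=3.6588  a^+=1.4570

a_post = 1.4570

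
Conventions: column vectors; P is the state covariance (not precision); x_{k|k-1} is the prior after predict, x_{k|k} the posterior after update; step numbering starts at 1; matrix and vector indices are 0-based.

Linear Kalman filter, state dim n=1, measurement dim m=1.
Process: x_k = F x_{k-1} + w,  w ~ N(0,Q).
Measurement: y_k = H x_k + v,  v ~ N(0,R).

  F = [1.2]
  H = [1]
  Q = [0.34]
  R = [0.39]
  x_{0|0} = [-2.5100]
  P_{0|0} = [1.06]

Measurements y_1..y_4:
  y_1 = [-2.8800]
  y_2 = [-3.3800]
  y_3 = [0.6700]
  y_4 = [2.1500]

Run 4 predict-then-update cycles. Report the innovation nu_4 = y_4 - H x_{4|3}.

step 1: x^-=[-3.0120]  P^-=[1.8664]  S=[2.2564]  K=[0.8272]  nu=[0.1320]  x^+=[-2.9028]  P^+=[0.3226]
step 2: x^-=[-3.4834]  P^-=[0.8045]  S=[1.1945]  K=[0.6735]  nu=[0.1034]  x^+=[-3.4138]  P^+=[0.2627]
step 3: x^-=[-4.0965]  P^-=[0.7182]  S=[1.1082]  K=[0.6481]  nu=[4.7665]  x^+=[-1.0074]  P^+=[0.2528]
step 4: x^-=[-1.2088]  P^-=[0.7040]  S=[1.0940]  K=[0.6435]  nu=[3.3588]  x^+=[0.9526]  P^+=[0.2510]

innov = [3.3588]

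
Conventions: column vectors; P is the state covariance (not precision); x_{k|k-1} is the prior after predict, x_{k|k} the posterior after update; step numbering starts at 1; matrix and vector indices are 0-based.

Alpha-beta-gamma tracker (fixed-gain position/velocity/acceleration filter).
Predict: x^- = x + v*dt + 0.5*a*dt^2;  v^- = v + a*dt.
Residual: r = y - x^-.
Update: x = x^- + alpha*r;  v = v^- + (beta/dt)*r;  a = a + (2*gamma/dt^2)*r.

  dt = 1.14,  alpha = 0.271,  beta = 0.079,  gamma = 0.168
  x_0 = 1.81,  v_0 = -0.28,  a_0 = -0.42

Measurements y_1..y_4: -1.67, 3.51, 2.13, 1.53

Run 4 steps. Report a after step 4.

step 1: x_pred=1.2179  r=-2.8879  x^+=0.4353  v^+=-0.9589  a^+=-1.1666
step 2: x_pred=-1.4160  r=4.9260  x^+=-0.0810  v^+=-1.9475  a^+=0.1069
step 3: x_pred=-2.2317  r=4.3617  x^+=-1.0497  v^+=-1.5234  a^+=1.2346
step 4: x_pred=-1.9841  r=3.5141  x^+=-1.0318  v^+=0.1276  a^+=2.1432

a_post = 2.1432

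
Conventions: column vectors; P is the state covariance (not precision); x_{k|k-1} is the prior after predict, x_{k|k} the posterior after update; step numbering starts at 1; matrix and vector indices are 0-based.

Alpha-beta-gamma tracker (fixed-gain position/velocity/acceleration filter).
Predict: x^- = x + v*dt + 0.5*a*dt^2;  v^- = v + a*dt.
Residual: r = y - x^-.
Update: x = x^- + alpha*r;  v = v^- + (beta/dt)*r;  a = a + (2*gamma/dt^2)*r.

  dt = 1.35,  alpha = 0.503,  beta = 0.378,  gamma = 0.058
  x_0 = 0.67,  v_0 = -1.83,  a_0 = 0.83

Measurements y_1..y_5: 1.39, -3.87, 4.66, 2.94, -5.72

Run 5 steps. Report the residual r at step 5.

resid = -14.8931

step 1: x_pred=-1.0442  r=2.4342  x^+=0.1802  v^+=-0.0279  a^+=0.9849
step 2: x_pred=1.0400  r=-4.9100  x^+=-1.4297  v^+=-0.0731  a^+=0.6724
step 3: x_pred=-0.9156  r=5.5756  x^+=1.8889  v^+=2.3959  a^+=1.0273
step 4: x_pred=6.0594  r=-3.1194  x^+=4.4904  v^+=2.9093  a^+=0.8287
step 5: x_pred=9.1731  r=-14.8931  x^+=1.6819  v^+=-0.1420  a^+=-0.1192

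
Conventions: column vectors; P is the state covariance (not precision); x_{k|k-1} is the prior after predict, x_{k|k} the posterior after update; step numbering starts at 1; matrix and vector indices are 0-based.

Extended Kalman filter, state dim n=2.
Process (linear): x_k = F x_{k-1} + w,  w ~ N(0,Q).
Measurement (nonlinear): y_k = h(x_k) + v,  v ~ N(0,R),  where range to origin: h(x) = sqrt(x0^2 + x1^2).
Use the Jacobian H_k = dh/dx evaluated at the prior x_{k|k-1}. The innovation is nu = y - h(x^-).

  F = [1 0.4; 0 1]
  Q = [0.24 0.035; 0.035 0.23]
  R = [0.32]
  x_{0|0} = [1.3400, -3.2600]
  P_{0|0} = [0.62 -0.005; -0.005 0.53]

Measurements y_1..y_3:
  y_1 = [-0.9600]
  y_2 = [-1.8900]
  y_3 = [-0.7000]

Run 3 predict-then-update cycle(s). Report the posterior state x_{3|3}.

x_post = [-0.0262, 0.5992]

step 1: x^-=[0.0360, -3.2600]  P^-=[0.9408 0.2420; 0.2420 0.7600]  H_jac=[0.0110 -0.9999]  S=[1.0747]  K=[-0.2155; -0.7047]  nu=[-4.2202]  x^+=[0.9455, -0.2862]  P^+=[0.8909 0.0788; 0.0788 0.2264]
step 2: x^-=[0.8310, -0.2862]  P^-=[1.2302 0.2044; 0.2044 0.4564]  H_jac=[0.9455 -0.3256]  S=[1.3423]  K=[0.8169; 0.0332]  nu=[-2.7689]  x^+=[-1.4310, -0.3782]  P^+=[0.3343 0.1679; 0.1679 0.4549]
step 3: x^-=[-1.5823, -0.3782]  P^-=[0.7814 0.3849; 0.3849 0.6849]  H_jac=[-0.9726 -0.2325]  S=[1.2703]  K=[-0.6688; -0.4200]  nu=[-2.3269]  x^+=[-0.0262, 0.5992]  P^+=[0.2133 0.0281; 0.0281 0.4608]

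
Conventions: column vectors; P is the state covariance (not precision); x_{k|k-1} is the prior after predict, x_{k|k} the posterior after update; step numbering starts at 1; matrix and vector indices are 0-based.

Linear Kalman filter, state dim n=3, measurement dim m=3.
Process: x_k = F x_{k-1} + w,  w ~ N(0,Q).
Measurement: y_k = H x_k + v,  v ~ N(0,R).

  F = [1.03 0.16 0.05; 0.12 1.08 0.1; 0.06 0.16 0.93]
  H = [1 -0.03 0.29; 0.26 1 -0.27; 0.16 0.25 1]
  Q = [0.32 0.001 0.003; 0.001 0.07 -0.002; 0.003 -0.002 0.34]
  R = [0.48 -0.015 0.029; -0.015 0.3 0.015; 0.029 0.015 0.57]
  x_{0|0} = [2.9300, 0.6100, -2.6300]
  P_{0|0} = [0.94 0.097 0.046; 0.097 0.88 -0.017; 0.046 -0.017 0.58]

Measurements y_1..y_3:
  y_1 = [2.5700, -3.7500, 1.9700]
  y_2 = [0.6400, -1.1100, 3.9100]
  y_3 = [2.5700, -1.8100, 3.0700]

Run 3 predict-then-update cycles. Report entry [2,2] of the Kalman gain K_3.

step 1: x^-=[2.9840, 0.7474, -2.1725]  P^-=[1.3777 0.3857 0.1690; 0.3857 1.1383 0.2070; 0.1690 0.2070 0.8695]  S=[2.0031 0.6525 0.7733; 0.6525 1.6599 0.4386; 0.7733 0.4386 1.7343]  K=[0.6752 0.1723 -0.0645; -0.0937 0.7008 0.1835; 0.0382 -0.1556 0.5691]  nu=[0.2384, -5.8598, 3.4782]  x^+=[1.9112, -2.7434, 0.7280]  P^+=[0.3332 -0.0603 -0.0528; -0.0603 0.2464 0.0605; -0.0528 0.0605 0.3165]
step 2: x^-=[1.5660, -2.6607, 0.3528]  P^-=[0.6562 0.0166 -0.0072; 0.0166 0.3615 0.1228; -0.0072 0.1228 0.6322]  S=[1.1824 0.1497 0.3164; 0.1497 0.6953 0.0787; 0.3164 0.0787 1.3020]  K=[0.5498 0.1610 -0.0650; -0.0662 0.4754 0.1531; 0.0265 -0.1350 0.5100]  nu=[-1.1081, 1.2388, 3.9718]  x^+=[0.8979, -1.3901, 2.1817]  P^+=[0.2730 -0.0457 -0.0510; -0.0457 0.1731 0.0565; -0.0510 0.0565 0.2834]
step 3: x^-=[0.8115, -1.1754, 1.8605]  P^-=[0.5954 0.0128 -0.0106; 0.0128 0.2778 0.1041; -0.0106 0.1041 0.6008]  S=[1.1174 0.1302 0.2929; 0.1302 0.6137 0.0446; 0.2929 0.0446 1.2531]  K=[0.5252 0.1706 -0.0587; -0.0533 0.4135 0.1379; 0.0299 -0.1417 0.4969]  nu=[1.1837, -0.3433, 1.3736]  x^+=[1.2940, -1.1911, 2.6271]  P^+=[0.2606 -0.0382 -0.0478; -0.0382 0.1508 0.0517; -0.0478 0.0517 0.2767]

K[2,2] = 0.4969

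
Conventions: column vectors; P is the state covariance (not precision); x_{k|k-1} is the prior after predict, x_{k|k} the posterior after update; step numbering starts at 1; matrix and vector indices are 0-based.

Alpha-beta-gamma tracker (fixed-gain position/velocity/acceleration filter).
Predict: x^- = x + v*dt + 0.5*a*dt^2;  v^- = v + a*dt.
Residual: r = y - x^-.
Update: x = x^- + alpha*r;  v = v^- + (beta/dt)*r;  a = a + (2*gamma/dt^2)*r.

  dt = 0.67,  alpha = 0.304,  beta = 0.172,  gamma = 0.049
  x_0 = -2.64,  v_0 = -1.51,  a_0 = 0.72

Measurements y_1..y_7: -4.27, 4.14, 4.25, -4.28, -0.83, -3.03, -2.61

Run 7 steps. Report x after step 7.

step 1: x_pred=-3.4901  r=-0.7799  x^+=-3.7272  v^+=-1.2278  a^+=0.5497
step 2: x_pred=-4.4264  r=8.5664  x^+=-1.8222  v^+=1.3397  a^+=2.4199
step 3: x_pred=-0.3815  r=4.6315  x^+=1.0265  v^+=4.1500  a^+=3.4310
step 4: x_pred=4.5770  r=-8.8570  x^+=1.8845  v^+=4.1750  a^+=1.4974
step 5: x_pred=5.0178  r=-5.8478  x^+=3.2401  v^+=3.6770  a^+=0.2208
step 6: x_pred=5.7533  r=-8.7833  x^+=3.0831  v^+=1.5701  a^+=-1.6967
step 7: x_pred=3.7543  r=-6.3643  x^+=1.8196  v^+=-1.2005  a^+=-3.0861

x_post = 1.8196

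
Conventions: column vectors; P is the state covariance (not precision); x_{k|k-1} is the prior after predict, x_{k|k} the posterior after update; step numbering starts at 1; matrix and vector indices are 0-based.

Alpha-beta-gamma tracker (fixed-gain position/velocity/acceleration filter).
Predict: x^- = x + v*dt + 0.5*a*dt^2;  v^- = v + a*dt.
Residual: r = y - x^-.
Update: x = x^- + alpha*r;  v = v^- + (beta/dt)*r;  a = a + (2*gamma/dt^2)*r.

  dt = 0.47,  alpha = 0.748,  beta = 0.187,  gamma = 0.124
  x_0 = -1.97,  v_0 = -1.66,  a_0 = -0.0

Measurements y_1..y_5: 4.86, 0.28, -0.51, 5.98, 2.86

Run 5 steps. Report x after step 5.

x_post = 4.0991

step 1: x_pred=-2.7502  r=7.6102  x^+=2.9422  v^+=1.3679  a^+=8.5438
step 2: x_pred=4.5288  r=-4.2488  x^+=1.3507  v^+=3.6930  a^+=3.7738
step 3: x_pred=3.5032  r=-4.0132  x^+=0.5013  v^+=3.8699  a^+=-0.7318
step 4: x_pred=2.2394  r=3.7406  x^+=5.0374  v^+=5.0143  a^+=3.4677
step 5: x_pred=7.7771  r=-4.9171  x^+=4.0991  v^+=4.6877  a^+=-2.0526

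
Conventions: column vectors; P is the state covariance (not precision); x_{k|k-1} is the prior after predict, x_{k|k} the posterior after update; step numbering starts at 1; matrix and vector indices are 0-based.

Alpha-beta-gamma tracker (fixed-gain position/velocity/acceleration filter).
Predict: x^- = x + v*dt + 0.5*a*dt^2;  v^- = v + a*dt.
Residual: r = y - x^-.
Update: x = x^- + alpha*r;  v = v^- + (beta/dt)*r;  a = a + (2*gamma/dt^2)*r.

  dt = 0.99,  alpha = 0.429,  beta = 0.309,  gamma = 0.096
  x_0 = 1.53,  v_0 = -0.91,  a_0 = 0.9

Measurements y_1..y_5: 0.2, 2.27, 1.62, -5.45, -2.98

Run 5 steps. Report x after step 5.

step 1: x_pred=1.0701  r=-0.8701  x^+=0.6969  v^+=-0.2906  a^+=0.7295
step 2: x_pred=0.7667  r=1.5033  x^+=1.4116  v^+=0.9009  a^+=1.0240
step 3: x_pred=2.8053  r=-1.1853  x^+=2.2968  v^+=1.5447  a^+=0.7918
step 4: x_pred=4.2141  r=-9.6641  x^+=0.0682  v^+=-0.6877  a^+=-1.1013
step 5: x_pred=-1.1524  r=-1.8276  x^+=-1.9364  v^+=-2.3485  a^+=-1.4594

x_post = -1.9364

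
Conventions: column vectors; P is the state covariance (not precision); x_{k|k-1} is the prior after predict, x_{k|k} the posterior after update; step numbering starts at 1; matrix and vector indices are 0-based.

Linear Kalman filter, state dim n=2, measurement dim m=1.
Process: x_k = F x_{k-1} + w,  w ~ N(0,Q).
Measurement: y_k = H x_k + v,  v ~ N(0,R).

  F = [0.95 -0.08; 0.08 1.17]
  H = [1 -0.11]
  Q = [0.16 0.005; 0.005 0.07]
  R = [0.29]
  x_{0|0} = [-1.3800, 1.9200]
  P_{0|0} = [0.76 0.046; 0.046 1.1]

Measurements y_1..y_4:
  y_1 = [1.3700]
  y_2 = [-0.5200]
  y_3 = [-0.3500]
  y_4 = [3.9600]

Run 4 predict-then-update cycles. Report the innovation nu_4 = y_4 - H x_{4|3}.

innov = [4.5869]

step 1: x^-=[-1.4646, 2.1360]  P^-=[0.8459 0.0106; 0.0106 1.5893]  S=[1.1528]  K=[0.7328; -0.1424]  nu=[3.0696]  x^+=[0.7847, 1.6988]  P^+=[0.2269 0.1309; 0.1309 1.5659]
step 2: x^-=[0.6096, 2.0504]  P^-=[0.3549 0.0204; 0.0204 2.2395]  S=[0.6675]  K=[0.5283; -0.3385]  nu=[-0.9040]  x^+=[0.1320, 2.3564]  P^+=[0.1686 0.1398; 0.1398 2.1630]
step 3: x^-=[-0.0632, 2.7676]  P^-=[0.3047 -0.0302; -0.0302 3.0582]  S=[0.6384]  K=[0.4826; -0.5742]  nu=[0.0176]  x^+=[-0.0547, 2.7575]  P^+=[0.1561 0.1467; 0.1467 2.8477]
step 4: x^-=[-0.2725, 3.2219]  P^-=[0.2968 -0.0875; -0.0875 3.9967]  S=[0.6544]  K=[0.4682; -0.8056]  nu=[4.5869]  x^+=[1.8753, -0.4732]  P^+=[0.1533 0.1593; 0.1593 3.5720]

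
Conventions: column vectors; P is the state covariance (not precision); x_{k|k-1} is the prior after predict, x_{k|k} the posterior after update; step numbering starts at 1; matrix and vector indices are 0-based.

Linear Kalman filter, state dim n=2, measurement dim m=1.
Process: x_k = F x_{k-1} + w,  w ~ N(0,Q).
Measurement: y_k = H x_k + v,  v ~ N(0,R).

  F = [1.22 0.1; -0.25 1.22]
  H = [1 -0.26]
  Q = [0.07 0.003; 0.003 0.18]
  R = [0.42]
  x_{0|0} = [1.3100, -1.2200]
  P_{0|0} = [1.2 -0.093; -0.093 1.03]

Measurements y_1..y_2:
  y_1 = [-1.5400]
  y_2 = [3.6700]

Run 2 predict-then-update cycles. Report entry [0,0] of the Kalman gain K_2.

step 1: x^-=[1.4762, -1.8159]  P^-=[1.8437 -0.3734; -0.3734 1.8448]  S=[2.5826]  K=[0.7515; -0.3303]  nu=[-3.4883]  x^+=[-1.1452, -0.6636]  P^+=[0.3852 0.2676; 0.2676 1.5630]
step 2: x^-=[-1.4636, -0.5233]  P^-=[0.7243 0.4679; 0.4679 2.3672]  S=[1.0610]  K=[0.5680; -0.1391]  nu=[4.9975]  x^+=[1.3749, -1.2185]  P^+=[0.3820 0.5517; 0.5517 2.3466]

K[0,0] = 0.5680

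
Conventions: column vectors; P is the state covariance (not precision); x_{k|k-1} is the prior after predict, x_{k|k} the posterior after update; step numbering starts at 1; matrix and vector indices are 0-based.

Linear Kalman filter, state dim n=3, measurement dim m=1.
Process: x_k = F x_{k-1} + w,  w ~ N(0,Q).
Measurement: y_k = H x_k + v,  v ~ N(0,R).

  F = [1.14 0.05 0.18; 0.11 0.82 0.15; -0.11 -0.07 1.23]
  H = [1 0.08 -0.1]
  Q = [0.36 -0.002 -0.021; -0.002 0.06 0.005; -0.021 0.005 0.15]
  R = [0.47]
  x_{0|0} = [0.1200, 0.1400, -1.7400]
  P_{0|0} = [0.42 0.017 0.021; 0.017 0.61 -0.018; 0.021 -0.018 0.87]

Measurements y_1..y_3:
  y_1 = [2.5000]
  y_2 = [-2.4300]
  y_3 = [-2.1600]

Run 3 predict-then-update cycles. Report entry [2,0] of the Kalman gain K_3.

step 1: x^-=[-0.1694, -0.1330, -2.1632]  P^-=[0.9458 0.1164 0.1435; 0.1164 0.4942 0.1083; 0.1435 0.1083 1.4720]  S=[1.4218]  K=[0.6616; 0.1020; 0.0035]  nu=[2.4637]  x^+=[1.4607, 0.1184, -2.1546]  P^+=[0.3234 0.0204 0.1402; 0.0204 0.4794 0.1078; 0.1402 0.1078 1.4720]
step 2: x^-=[1.2833, -0.0654, -2.8191]  P^-=[0.8909 0.1606 0.4600; 0.1606 0.4542 0.3674; 0.4600 0.3674 2.3270]  S=[1.3149]  K=[0.6523; 0.1218; 0.1952]  nu=[-3.9899]  x^+=[-1.3195, -0.5515, -3.5981]  P^+=[0.3314 0.0561 0.2926; 0.0561 0.4347 0.3361; 0.2926 0.3361 2.2769]
step 3: x^-=[-2.1795, -1.1371, -4.2419]  P^-=[0.9980 0.2795 0.8561; 0.2795 0.5100 0.7609; 0.8561 0.7609 3.4646]  S=[1.3673]  K=[0.6837; 0.1786; 0.4173]  nu=[-0.3137]  x^+=[-2.3940, -1.1931, -4.3728]  P^+=[0.3589 0.1126 0.4661; 0.1126 0.4663 0.6589; 0.4661 0.6589 3.2266]

K[2,0] = 0.4173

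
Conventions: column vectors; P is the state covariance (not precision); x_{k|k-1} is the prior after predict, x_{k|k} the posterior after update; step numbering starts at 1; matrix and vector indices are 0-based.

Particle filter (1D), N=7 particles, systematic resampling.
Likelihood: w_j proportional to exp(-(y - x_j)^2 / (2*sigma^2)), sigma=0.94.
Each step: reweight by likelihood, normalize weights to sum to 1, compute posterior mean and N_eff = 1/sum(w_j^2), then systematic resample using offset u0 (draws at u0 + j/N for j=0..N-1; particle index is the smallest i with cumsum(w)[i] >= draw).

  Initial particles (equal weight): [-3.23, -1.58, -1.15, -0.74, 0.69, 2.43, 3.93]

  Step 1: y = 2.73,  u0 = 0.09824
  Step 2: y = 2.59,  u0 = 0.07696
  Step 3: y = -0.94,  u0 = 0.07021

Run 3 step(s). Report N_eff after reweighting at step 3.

N_eff = 6.0018

step 1: w=[0.0000, 0.0000, 0.0001, 0.0007, 0.0637, 0.6381, 0.2973]  mean=2.7621  Neff=2.0015  idx=[5, 5, 5, 5, 5, 6, 6]
step 2: w=[0.1744, 0.1744, 0.1744, 0.1744, 0.1744, 0.0640, 0.0640]  mean=2.6221  Neff=6.2404  idx=[0, 1, 2, 2, 3, 4, 5]
step 3: w=[0.1666, 0.1666, 0.1666, 0.1666, 0.1666, 0.1666, 0.0002]  mean=2.4302  Neff=6.0018  idx=[0, 1, 2, 2, 3, 4, 5]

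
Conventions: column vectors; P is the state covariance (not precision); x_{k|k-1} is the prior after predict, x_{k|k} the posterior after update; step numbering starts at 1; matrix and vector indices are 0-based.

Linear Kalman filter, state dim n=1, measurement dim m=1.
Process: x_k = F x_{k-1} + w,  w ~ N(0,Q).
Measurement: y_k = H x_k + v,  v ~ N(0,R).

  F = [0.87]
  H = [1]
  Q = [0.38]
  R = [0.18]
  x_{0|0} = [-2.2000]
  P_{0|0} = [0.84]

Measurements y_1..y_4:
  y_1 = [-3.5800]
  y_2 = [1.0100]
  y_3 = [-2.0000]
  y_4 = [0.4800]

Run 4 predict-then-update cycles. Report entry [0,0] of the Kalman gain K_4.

K[0,0] = 0.7269

step 1: x^-=[-1.9140]  P^-=[1.0158]  S=[1.1958]  K=[0.8495]  nu=[-1.6660]  x^+=[-3.3292]  P^+=[0.1529]
step 2: x^-=[-2.8964]  P^-=[0.4957]  S=[0.6757]  K=[0.7336]  nu=[3.9064]  x^+=[-0.0306]  P^+=[0.1321]
step 3: x^-=[-0.0266]  P^-=[0.4800]  S=[0.6600]  K=[0.7273]  nu=[-1.9734]  x^+=[-1.4618]  P^+=[0.1309]
step 4: x^-=[-1.2717]  P^-=[0.4791]  S=[0.6591]  K=[0.7269]  nu=[1.7517]  x^+=[0.0016]  P^+=[0.1308]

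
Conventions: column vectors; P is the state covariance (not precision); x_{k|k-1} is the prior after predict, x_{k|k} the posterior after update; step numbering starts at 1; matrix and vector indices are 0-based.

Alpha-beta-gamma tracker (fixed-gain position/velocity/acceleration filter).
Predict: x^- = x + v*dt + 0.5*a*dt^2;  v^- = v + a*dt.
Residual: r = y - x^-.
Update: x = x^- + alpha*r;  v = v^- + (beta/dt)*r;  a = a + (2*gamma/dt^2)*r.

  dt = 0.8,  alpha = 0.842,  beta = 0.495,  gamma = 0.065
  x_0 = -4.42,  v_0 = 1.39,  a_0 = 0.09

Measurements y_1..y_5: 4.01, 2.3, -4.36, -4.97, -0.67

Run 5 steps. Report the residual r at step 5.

step 1: x_pred=-3.2792  r=7.2892  x^+=2.8583  v^+=5.9722  a^+=1.5706
step 2: x_pred=8.1387  r=-5.8387  x^+=3.2225  v^+=3.6160  a^+=0.3846
step 3: x_pred=6.2384  r=-10.5984  x^+=-2.6855  v^+=-2.6340  a^+=-1.7682
step 4: x_pred=-5.3585  r=0.3885  x^+=-5.0314  v^+=-3.8082  a^+=-1.6892
step 5: x_pred=-8.6185  r=7.9485  x^+=-1.9259  v^+=-0.2415  a^+=-0.0747

resid = 7.9485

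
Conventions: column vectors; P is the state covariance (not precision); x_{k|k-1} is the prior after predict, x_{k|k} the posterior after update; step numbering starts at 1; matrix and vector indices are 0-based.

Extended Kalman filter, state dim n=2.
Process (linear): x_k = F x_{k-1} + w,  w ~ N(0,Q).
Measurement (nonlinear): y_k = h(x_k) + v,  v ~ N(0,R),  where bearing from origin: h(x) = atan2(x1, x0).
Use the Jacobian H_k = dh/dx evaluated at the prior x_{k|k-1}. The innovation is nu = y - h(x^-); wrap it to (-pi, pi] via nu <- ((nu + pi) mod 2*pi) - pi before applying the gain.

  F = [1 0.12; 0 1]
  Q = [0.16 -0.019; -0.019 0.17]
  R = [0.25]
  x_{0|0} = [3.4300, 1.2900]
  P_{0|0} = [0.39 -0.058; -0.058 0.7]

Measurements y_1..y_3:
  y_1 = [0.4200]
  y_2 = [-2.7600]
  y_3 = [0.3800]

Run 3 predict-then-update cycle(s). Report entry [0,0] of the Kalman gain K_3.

step 1: x^-=[3.5848, 1.2900]  P^-=[0.5462 0.0070; 0.0070 0.8700]  H_jac=[-0.0889 0.2470]  S=[0.3071]  K=[-0.1524; 0.6977]  nu=[0.0746]  x^+=[3.5734, 1.3420]  P^+=[0.5390 0.0397; 0.0397 0.7205]
step 2: x^-=[3.7345, 1.3420]  P^-=[0.7189 0.1071; 0.1071 0.8905]  H_jac=[-0.0852 0.2371]  S=[0.3010]  K=[-0.1192; 0.6713]  nu=[-3.1050]  x^+=[4.1045, -0.7425]  P^+=[0.7146 0.1312; 0.1312 0.7549]
step 3: x^-=[4.0154, -0.7425]  P^-=[0.9170 0.2028; 0.2028 0.9249]  H_jac=[0.0445 0.2408]  S=[0.3098]  K=[0.2894; 0.7481]  nu=[0.5628]  x^+=[4.1783, -0.3214]  P^+=[0.8911 0.1357; 0.1357 0.7515]

K[0,0] = 0.2894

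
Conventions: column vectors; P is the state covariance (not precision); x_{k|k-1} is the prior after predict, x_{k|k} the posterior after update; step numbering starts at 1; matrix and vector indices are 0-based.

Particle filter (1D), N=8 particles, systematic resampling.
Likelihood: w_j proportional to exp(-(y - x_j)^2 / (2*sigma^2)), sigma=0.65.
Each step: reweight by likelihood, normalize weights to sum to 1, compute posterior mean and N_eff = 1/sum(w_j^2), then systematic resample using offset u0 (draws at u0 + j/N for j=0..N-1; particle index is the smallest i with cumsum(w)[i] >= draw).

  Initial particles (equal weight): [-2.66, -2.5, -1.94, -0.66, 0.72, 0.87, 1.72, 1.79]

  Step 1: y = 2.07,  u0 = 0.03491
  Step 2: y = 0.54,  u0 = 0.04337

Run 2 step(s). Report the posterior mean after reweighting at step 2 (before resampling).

step 1: w=[0.0000, 0.0000, 0.0000, 0.0001, 0.0558, 0.0877, 0.4170, 0.4394]  mean=1.6203  Neff=2.6469  idx=[4, 6, 6, 6, 6, 7, 7, 7]
step 2: w=[0.4366, 0.0873, 0.0873, 0.0873, 0.0873, 0.0714, 0.0714, 0.0714]  mean=1.2984  Neff=4.2305  idx=[0, 0, 0, 0, 2, 3, 5, 6]

post_mean = 1.2984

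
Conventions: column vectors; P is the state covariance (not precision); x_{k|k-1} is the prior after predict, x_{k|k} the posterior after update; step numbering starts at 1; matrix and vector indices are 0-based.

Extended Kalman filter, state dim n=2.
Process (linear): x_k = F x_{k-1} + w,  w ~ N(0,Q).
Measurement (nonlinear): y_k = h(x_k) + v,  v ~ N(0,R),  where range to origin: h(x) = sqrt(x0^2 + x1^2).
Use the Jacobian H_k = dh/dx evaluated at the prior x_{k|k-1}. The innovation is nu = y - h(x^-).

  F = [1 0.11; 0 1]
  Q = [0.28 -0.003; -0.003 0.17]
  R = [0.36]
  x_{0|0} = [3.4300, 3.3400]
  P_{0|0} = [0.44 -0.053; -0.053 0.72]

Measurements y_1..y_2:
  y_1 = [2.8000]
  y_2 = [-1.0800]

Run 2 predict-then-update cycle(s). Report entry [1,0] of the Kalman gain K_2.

step 1: x^-=[3.7974, 3.3400]  P^-=[0.7171 0.0232; 0.0232 0.8900]  H_jac=[0.7509 0.6604]  S=[1.1755]  K=[0.4711; 0.5149]  nu=[-2.2573]  x^+=[2.7341, 2.1778]  P^+=[0.4562 -0.2619; -0.2619 0.5784]
step 2: x^-=[2.9736, 2.1778]  P^-=[0.6856 -0.2013; -0.2013 0.7484]  H_jac=[0.8068 0.5909]  S=[0.8756]  K=[0.4959; 0.3196]  nu=[-4.7659]  x^+=[0.6105, 0.6548]  P^+=[0.4703 -0.3400; -0.3400 0.6590]

K[1,0] = 0.3196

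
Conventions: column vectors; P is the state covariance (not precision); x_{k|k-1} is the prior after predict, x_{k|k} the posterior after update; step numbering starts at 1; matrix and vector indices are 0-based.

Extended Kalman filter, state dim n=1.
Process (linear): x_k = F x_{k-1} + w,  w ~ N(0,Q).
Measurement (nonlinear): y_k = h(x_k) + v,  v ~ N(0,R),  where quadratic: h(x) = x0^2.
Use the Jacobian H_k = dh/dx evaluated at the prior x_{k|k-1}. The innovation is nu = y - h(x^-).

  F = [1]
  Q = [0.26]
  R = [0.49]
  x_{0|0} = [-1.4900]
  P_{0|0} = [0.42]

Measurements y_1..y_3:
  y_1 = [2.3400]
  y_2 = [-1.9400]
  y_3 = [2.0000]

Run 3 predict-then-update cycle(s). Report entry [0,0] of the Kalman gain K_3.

step 1: x^-=[-1.4900]  P^-=[0.6800]  H_jac=[-2.9800]  S=[6.5287]  K=[-0.3104]  nu=[0.1199]  x^+=[-1.5272]  P^+=[0.0510]
step 2: x^-=[-1.5272]  P^-=[0.3110]  H_jac=[-3.0544]  S=[3.3918]  K=[-0.2801]  nu=[-4.2724]  x^+=[-0.3305]  P^+=[0.0449]
step 3: x^-=[-0.3305]  P^-=[0.3049]  H_jac=[-0.6611]  S=[0.6233]  K=[-0.3234]  nu=[1.8907]  x^+=[-0.9421]  P^+=[0.2397]

K[0,0] = -0.3234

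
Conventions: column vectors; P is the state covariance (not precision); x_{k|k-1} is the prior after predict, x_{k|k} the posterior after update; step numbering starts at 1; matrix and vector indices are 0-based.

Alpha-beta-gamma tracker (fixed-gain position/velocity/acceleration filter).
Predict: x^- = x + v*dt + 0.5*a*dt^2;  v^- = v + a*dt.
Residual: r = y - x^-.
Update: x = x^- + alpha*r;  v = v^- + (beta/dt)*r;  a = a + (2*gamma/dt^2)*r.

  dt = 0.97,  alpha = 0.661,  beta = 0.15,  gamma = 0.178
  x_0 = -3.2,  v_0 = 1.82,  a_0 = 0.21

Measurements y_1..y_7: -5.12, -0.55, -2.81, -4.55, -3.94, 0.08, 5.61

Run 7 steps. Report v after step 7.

v_post = 0.9104

step 1: x_pred=-1.3358  r=-3.7842  x^+=-3.8372  v^+=1.4385  a^+=-1.2218
step 2: x_pred=-3.0166  r=2.4666  x^+=-1.3862  v^+=0.6348  a^+=-0.2885
step 3: x_pred=-0.9061  r=-1.9039  x^+=-2.1646  v^+=0.0605  a^+=-1.0089
step 4: x_pred=-2.5805  r=-1.9695  x^+=-3.8823  v^+=-1.2226  a^+=-1.7541
step 5: x_pred=-5.8935  r=1.9535  x^+=-4.6022  v^+=-2.6220  a^+=-1.0149
step 6: x_pred=-7.6230  r=7.7030  x^+=-2.5313  v^+=-2.4153  a^+=1.8996
step 7: x_pred=-3.9805  r=9.5905  x^+=2.3588  v^+=0.9104  a^+=5.5283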